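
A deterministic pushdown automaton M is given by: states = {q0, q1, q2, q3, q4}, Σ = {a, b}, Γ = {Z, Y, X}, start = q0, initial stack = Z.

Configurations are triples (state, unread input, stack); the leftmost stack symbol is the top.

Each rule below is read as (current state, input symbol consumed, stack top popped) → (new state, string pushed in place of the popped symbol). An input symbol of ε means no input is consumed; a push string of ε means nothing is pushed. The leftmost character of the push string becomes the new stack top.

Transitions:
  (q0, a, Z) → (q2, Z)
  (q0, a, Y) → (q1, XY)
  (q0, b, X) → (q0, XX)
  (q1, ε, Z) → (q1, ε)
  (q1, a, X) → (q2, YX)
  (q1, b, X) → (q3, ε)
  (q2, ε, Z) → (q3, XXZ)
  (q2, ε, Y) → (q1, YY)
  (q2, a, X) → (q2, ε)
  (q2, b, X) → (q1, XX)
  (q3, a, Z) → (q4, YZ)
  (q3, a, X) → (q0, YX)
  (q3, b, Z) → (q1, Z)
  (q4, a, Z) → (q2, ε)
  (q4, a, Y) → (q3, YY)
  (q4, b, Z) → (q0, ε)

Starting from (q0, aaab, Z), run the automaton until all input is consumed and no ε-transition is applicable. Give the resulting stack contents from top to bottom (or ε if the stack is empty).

YXXZ

(q0, aaab, Z) ⊢ (q2, aab, Z) ⊢ (q3, aab, XXZ) ⊢ (q0, ab, YXXZ) ⊢ (q1, b, XYXXZ) ⊢ (q3, ε, YXXZ)
All input consumed in state q3 with stack YXXZ.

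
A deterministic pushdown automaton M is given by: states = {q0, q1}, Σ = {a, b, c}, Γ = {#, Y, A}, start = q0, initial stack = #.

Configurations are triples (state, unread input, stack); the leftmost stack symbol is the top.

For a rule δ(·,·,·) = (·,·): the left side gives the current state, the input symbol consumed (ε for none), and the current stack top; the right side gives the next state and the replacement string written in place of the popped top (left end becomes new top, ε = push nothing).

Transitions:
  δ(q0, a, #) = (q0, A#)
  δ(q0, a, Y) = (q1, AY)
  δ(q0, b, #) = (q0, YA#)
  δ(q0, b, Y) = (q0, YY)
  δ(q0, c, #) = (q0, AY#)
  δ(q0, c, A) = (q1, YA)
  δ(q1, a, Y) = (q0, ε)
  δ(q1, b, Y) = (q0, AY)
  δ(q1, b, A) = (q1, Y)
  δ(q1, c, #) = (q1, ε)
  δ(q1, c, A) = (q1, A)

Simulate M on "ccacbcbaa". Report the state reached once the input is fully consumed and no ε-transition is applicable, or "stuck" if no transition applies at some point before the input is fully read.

(q0, ccacbcbaa, #)
  read c, top #: go to q0, push AY# → (q0, cacbcbaa, AY#)
  read c, top A: go to q1, push YA → (q1, acbcbaa, YAY#)
  read a, top Y: go to q0, push ε → (q0, cbcbaa, AY#)
  read c, top A: go to q1, push YA → (q1, bcbaa, YAY#)
  read b, top Y: go to q0, push AY → (q0, cbaa, AYAY#)
  read c, top A: go to q1, push YA → (q1, baa, YAYAY#)
  read b, top Y: go to q0, push AY → (q0, aa, AYAYAY#)
No transition for (q0, a, top A); M blocks with input aa remaining.

stuck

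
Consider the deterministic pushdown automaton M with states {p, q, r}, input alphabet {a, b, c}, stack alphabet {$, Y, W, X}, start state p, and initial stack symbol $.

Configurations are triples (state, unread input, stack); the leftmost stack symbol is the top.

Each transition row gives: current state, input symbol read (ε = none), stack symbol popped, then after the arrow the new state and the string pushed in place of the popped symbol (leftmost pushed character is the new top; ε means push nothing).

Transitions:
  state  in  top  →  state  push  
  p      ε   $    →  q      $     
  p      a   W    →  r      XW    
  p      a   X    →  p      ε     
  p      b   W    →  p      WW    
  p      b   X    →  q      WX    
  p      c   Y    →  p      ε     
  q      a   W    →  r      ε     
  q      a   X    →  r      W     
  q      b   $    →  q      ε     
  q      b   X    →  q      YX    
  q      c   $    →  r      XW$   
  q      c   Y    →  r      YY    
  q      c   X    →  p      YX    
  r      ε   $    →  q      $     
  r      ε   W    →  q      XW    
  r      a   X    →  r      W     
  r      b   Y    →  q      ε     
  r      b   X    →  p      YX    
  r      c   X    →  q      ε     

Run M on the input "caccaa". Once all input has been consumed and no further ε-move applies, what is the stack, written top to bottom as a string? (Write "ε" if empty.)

XWW$

(p, caccaa, $) ⊢ (q, caccaa, $) ⊢ (r, accaa, XW$) ⊢ (r, ccaa, WW$) ⊢ (q, ccaa, XWW$) ⊢ (p, caa, YXWW$) ⊢ (p, aa, XWW$) ⊢ (p, a, WW$) ⊢ (r, ε, XWW$)
All input consumed in state r with stack XWW$.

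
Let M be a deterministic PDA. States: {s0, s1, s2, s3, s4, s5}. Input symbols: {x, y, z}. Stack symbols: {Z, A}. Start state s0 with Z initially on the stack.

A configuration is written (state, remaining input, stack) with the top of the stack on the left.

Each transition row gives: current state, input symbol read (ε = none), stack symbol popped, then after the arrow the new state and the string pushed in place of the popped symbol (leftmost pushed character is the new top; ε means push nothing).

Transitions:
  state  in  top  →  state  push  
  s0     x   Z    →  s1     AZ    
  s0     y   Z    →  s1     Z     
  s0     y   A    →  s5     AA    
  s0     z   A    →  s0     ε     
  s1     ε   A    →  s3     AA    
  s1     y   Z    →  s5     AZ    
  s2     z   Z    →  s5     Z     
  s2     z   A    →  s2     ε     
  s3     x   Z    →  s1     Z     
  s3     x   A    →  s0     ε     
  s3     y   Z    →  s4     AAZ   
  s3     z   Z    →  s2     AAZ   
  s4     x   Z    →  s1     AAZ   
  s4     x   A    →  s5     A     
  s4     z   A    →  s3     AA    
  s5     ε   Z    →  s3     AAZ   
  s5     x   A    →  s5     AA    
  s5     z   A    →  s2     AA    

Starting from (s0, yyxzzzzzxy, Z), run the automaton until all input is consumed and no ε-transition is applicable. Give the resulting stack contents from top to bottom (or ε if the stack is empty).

(s0, yyxzzzzzxy, Z) ⊢ (s1, yxzzzzzxy, Z) ⊢ (s5, xzzzzzxy, AZ) ⊢ (s5, zzzzzxy, AAZ) ⊢ (s2, zzzzxy, AAAZ) ⊢ (s2, zzzxy, AAZ) ⊢ (s2, zzxy, AZ) ⊢ (s2, zxy, Z) ⊢ (s5, xy, Z) ⊢ (s3, xy, AAZ) ⊢ (s0, y, AZ) ⊢ (s5, ε, AAZ)
All input consumed in state s5 with stack AAZ.

AAZ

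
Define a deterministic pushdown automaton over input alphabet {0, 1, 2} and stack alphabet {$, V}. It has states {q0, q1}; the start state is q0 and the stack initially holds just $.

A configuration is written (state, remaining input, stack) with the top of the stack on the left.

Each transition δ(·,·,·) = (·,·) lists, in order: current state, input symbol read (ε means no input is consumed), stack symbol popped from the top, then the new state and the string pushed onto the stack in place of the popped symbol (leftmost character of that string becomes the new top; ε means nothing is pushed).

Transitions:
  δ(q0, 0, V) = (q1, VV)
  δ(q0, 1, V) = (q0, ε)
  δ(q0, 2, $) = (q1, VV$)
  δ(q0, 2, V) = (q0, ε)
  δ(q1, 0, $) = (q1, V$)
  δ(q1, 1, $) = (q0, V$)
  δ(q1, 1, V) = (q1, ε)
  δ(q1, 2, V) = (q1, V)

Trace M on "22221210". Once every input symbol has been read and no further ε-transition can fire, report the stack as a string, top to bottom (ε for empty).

(q0, 22221210, $)
  read 2, top $: go to q1, push VV$ → (q1, 2221210, VV$)
  read 2, top V: go to q1, push V → (q1, 221210, VV$)
  read 2, top V: go to q1, push V → (q1, 21210, VV$)
  read 2, top V: go to q1, push V → (q1, 1210, VV$)
  read 1, top V: go to q1, push ε → (q1, 210, V$)
  read 2, top V: go to q1, push V → (q1, 10, V$)
  read 1, top V: go to q1, push ε → (q1, 0, $)
  read 0, top $: go to q1, push V$ → (q1, ε, V$)
All input consumed in state q1 with stack V$.

V$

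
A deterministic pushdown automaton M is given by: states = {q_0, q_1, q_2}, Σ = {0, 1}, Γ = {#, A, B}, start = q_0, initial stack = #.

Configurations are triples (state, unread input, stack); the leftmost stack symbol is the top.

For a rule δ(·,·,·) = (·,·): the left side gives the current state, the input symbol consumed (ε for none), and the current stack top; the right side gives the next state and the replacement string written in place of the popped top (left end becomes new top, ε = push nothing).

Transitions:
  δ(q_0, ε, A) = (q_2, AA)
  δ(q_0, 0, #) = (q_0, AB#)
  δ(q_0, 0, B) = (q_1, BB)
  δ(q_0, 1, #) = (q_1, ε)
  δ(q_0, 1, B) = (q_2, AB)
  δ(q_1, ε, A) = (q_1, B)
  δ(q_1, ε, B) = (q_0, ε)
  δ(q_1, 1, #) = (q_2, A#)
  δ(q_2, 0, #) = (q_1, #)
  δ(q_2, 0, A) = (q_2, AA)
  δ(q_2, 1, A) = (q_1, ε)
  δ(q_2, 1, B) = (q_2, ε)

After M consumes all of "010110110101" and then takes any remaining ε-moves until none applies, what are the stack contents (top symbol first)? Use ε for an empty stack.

AB#

(q_0, 010110110101, #)
  read 0, top #: go to q_0, push AB# → (q_0, 10110110101, AB#)
  ε-move, top A: go to q_2, push AA → (q_2, 10110110101, AAB#)
  read 1, top A: go to q_1, push ε → (q_1, 0110110101, AB#)
  ε-move, top A: go to q_1, push B → (q_1, 0110110101, BB#)
  ε-move, top B: go to q_0, push ε → (q_0, 0110110101, B#)
  read 0, top B: go to q_1, push BB → (q_1, 110110101, BB#)
  ε-move, top B: go to q_0, push ε → (q_0, 110110101, B#)
  read 1, top B: go to q_2, push AB → (q_2, 10110101, AB#)
  read 1, top A: go to q_1, push ε → (q_1, 0110101, B#)
  ε-move, top B: go to q_0, push ε → (q_0, 0110101, #)
  read 0, top #: go to q_0, push AB# → (q_0, 110101, AB#)
  ε-move, top A: go to q_2, push AA → (q_2, 110101, AAB#)
  read 1, top A: go to q_1, push ε → (q_1, 10101, AB#)
  ε-move, top A: go to q_1, push B → (q_1, 10101, BB#)
  ε-move, top B: go to q_0, push ε → (q_0, 10101, B#)
  read 1, top B: go to q_2, push AB → (q_2, 0101, AB#)
  read 0, top A: go to q_2, push AA → (q_2, 101, AAB#)
  read 1, top A: go to q_1, push ε → (q_1, 01, AB#)
  ε-move, top A: go to q_1, push B → (q_1, 01, BB#)
  ε-move, top B: go to q_0, push ε → (q_0, 01, B#)
  read 0, top B: go to q_1, push BB → (q_1, 1, BB#)
  ε-move, top B: go to q_0, push ε → (q_0, 1, B#)
  read 1, top B: go to q_2, push AB → (q_2, ε, AB#)
All input consumed in state q_2 with stack AB#.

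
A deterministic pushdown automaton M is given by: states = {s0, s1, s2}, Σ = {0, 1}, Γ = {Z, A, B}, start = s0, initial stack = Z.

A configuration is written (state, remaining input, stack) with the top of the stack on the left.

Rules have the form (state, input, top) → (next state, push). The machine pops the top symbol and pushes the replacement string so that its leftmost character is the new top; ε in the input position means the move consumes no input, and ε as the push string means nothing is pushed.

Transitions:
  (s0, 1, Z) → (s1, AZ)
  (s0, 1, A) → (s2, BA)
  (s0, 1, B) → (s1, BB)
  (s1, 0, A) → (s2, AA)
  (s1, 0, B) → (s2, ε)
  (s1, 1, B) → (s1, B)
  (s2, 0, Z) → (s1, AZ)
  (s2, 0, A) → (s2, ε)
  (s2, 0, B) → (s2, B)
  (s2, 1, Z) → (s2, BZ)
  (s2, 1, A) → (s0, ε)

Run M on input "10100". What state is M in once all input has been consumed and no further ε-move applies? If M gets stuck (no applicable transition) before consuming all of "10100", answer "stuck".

(s0, 10100, Z) ⊢ (s1, 0100, AZ) ⊢ (s2, 100, AAZ) ⊢ (s0, 00, AZ)
No transition for (s0, 0, top A); M blocks with input 00 remaining.

stuck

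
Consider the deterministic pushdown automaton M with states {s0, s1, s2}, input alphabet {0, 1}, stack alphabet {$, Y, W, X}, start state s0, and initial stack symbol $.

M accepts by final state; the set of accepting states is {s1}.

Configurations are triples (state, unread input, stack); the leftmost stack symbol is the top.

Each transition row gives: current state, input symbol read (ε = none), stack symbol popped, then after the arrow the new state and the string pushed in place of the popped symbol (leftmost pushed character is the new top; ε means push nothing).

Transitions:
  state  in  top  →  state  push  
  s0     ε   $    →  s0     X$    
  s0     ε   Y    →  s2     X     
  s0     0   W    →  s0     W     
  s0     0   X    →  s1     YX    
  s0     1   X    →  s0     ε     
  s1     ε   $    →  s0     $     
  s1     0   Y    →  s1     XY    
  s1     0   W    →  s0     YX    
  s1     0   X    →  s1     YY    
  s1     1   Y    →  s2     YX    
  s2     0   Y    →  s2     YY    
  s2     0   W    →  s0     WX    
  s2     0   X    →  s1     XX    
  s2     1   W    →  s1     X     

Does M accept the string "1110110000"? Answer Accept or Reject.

(s0, 1110110000, $)
  ε-move, top $: go to s0, push X$ → (s0, 1110110000, X$)
  read 1, top X: go to s0, push ε → (s0, 110110000, $)
  ε-move, top $: go to s0, push X$ → (s0, 110110000, X$)
  read 1, top X: go to s0, push ε → (s0, 10110000, $)
  ε-move, top $: go to s0, push X$ → (s0, 10110000, X$)
  read 1, top X: go to s0, push ε → (s0, 0110000, $)
  ε-move, top $: go to s0, push X$ → (s0, 0110000, X$)
  read 0, top X: go to s1, push YX → (s1, 110000, YX$)
  read 1, top Y: go to s2, push YX → (s2, 10000, YXX$)
No transition applies at (s2, 10000, YXX$); input not fully consumed.

Reject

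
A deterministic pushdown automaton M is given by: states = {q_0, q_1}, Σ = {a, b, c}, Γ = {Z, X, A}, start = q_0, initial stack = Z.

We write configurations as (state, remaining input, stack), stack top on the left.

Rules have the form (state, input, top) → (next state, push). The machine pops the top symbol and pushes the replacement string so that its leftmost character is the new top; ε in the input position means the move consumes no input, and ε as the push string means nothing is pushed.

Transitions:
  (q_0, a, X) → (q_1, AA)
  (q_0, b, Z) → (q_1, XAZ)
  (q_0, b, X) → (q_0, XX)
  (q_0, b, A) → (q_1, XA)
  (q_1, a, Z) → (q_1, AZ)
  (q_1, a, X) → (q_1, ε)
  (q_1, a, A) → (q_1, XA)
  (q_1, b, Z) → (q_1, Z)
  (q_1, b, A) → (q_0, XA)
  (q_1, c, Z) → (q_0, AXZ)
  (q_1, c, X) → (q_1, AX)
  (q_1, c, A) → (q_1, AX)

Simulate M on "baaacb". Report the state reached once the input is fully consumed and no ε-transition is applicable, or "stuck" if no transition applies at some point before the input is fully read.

(q_0, baaacb, Z)
  read b, top Z: go to q_1, push XAZ → (q_1, aaacb, XAZ)
  read a, top X: go to q_1, push ε → (q_1, aacb, AZ)
  read a, top A: go to q_1, push XA → (q_1, acb, XAZ)
  read a, top X: go to q_1, push ε → (q_1, cb, AZ)
  read c, top A: go to q_1, push AX → (q_1, b, AXZ)
  read b, top A: go to q_0, push XA → (q_0, ε, XAXZ)
All input consumed; M is in state q_0.

q_0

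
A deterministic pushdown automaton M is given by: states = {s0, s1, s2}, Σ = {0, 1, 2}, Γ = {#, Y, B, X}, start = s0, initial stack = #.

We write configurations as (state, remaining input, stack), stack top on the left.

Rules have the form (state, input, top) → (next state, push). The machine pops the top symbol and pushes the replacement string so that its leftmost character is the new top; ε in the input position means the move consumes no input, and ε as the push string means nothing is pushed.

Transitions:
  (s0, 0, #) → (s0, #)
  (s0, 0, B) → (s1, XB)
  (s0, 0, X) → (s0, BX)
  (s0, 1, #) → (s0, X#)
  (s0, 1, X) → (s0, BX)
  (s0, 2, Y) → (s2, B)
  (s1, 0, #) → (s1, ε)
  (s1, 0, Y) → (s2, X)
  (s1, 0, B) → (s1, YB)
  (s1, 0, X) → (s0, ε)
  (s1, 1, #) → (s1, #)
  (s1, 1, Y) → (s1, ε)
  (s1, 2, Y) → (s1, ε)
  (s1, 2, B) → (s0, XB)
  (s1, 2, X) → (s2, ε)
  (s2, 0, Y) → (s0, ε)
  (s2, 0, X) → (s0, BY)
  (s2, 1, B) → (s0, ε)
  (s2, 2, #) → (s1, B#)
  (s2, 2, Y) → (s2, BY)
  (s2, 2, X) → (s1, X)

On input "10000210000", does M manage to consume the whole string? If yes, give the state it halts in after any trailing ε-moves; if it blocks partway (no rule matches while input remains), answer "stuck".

(s0, 10000210000, #)
  read 1, top #: go to s0, push X# → (s0, 0000210000, X#)
  read 0, top X: go to s0, push BX → (s0, 000210000, BX#)
  read 0, top B: go to s1, push XB → (s1, 00210000, XBX#)
  read 0, top X: go to s0, push ε → (s0, 0210000, BX#)
  read 0, top B: go to s1, push XB → (s1, 210000, XBX#)
  read 2, top X: go to s2, push ε → (s2, 10000, BX#)
  read 1, top B: go to s0, push ε → (s0, 0000, X#)
  read 0, top X: go to s0, push BX → (s0, 000, BX#)
  read 0, top B: go to s1, push XB → (s1, 00, XBX#)
  read 0, top X: go to s0, push ε → (s0, 0, BX#)
  read 0, top B: go to s1, push XB → (s1, ε, XBX#)
All input consumed; M is in state s1.

s1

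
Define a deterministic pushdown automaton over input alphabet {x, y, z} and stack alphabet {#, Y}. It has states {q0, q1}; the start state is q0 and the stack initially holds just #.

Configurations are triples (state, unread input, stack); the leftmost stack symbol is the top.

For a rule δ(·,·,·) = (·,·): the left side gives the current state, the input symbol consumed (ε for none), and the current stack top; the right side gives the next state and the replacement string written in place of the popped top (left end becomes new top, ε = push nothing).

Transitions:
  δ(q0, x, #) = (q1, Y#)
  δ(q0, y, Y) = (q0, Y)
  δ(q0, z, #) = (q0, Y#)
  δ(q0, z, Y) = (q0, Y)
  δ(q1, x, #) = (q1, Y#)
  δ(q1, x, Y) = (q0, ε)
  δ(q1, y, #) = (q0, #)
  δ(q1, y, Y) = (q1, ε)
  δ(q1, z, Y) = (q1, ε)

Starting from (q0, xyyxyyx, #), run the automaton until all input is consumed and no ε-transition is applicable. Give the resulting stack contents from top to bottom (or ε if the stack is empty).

(q0, xyyxyyx, #) ⊢ (q1, yyxyyx, Y#) ⊢ (q1, yxyyx, #) ⊢ (q0, xyyx, #) ⊢ (q1, yyx, Y#) ⊢ (q1, yx, #) ⊢ (q0, x, #) ⊢ (q1, ε, Y#)
All input consumed in state q1 with stack Y#.

Y#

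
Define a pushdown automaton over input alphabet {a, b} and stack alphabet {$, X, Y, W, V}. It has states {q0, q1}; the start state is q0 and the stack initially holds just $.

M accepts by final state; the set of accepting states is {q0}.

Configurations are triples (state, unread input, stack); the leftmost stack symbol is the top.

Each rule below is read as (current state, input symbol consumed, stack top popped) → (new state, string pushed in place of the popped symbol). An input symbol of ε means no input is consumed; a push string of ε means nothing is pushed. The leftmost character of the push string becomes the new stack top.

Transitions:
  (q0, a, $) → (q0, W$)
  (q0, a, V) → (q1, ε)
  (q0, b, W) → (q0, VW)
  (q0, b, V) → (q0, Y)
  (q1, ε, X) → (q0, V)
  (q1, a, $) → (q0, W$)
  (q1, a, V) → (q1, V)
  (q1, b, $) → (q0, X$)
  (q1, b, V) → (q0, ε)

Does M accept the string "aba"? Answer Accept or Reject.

No computation consumes all input and reaches a final state.

Reject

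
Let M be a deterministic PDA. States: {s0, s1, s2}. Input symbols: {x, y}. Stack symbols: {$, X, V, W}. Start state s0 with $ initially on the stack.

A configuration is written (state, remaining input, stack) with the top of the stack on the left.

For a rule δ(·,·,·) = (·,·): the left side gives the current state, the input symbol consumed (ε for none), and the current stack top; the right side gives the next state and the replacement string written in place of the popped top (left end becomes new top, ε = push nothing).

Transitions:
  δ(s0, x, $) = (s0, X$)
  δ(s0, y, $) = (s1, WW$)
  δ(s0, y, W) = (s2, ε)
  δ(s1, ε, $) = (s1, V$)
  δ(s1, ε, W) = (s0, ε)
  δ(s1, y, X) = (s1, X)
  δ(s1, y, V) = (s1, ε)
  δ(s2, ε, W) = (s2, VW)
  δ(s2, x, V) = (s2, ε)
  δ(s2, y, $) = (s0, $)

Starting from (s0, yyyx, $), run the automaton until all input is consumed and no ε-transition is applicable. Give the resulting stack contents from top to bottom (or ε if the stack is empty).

(s0, yyyx, $) ⊢ (s1, yyx, WW$) ⊢ (s0, yyx, W$) ⊢ (s2, yx, $) ⊢ (s0, x, $) ⊢ (s0, ε, X$)
All input consumed in state s0 with stack X$.

X$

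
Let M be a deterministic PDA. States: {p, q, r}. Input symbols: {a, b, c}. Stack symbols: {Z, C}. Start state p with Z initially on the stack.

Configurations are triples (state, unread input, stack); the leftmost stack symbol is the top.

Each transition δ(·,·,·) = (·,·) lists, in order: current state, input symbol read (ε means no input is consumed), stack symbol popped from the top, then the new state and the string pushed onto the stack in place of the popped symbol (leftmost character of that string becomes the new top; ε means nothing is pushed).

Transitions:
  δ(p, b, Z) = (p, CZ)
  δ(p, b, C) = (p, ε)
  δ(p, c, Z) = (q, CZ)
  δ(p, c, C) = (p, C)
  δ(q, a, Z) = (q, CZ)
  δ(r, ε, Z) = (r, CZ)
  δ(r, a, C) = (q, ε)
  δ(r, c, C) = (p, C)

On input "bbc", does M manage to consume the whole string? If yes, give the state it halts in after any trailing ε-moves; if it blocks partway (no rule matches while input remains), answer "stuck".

(p, bbc, Z)
  read b, top Z: go to p, push CZ → (p, bc, CZ)
  read b, top C: go to p, push ε → (p, c, Z)
  read c, top Z: go to q, push CZ → (q, ε, CZ)
All input consumed; M is in state q.

q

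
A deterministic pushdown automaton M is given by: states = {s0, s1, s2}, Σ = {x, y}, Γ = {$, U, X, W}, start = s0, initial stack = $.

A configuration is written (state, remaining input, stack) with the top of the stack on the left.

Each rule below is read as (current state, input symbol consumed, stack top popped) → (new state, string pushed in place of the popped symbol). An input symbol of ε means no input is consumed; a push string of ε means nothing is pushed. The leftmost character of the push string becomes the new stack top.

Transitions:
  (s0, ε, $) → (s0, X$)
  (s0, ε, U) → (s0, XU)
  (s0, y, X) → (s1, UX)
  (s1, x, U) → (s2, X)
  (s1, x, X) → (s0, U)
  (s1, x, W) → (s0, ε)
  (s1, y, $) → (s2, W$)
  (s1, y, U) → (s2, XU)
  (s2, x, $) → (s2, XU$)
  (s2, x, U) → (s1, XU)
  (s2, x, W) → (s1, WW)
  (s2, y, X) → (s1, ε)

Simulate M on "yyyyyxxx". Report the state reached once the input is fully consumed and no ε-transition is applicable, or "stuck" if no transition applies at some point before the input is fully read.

stuck

(s0, yyyyyxxx, $) ⊢ (s0, yyyyyxxx, X$) ⊢ (s1, yyyyxxx, UX$) ⊢ (s2, yyyxxx, XUX$) ⊢ (s1, yyxxx, UX$) ⊢ (s2, yxxx, XUX$) ⊢ (s1, xxx, UX$) ⊢ (s2, xx, XX$)
No transition for (s2, x, top X); M blocks with input xx remaining.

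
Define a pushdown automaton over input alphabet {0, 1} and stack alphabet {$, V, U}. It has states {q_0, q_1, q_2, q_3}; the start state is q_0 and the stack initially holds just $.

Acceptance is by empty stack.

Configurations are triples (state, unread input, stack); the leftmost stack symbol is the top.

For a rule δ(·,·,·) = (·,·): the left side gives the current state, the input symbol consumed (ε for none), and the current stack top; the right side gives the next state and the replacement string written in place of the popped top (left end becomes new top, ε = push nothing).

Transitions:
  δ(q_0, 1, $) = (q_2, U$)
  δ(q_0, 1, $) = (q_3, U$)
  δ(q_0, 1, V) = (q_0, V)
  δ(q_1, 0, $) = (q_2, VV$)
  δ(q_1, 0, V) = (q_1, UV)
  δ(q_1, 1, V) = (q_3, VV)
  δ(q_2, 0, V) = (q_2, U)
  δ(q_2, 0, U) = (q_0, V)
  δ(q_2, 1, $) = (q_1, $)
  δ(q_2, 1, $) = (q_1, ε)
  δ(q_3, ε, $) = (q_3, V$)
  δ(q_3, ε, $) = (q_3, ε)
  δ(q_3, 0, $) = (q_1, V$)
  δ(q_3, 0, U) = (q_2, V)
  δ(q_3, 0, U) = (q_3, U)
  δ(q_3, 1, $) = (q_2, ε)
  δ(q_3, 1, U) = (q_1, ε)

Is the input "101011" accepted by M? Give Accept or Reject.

No computation consumes all input and empties the stack.

Reject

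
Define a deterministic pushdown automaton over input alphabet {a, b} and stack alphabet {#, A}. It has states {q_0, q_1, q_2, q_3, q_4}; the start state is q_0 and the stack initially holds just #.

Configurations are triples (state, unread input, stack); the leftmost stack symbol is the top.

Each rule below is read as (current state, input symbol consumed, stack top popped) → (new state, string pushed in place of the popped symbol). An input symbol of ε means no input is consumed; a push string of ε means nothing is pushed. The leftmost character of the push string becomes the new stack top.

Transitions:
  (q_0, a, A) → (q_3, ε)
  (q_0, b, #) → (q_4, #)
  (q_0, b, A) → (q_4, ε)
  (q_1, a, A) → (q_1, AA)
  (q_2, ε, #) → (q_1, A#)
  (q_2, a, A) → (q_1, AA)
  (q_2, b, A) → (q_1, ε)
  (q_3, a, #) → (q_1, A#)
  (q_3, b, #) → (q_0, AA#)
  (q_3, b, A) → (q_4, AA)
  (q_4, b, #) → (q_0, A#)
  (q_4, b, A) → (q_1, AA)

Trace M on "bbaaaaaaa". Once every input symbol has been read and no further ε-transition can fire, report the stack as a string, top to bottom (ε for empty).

AAAAAA#

(q_0, bbaaaaaaa, #)
  read b, top #: go to q_4, push # → (q_4, baaaaaaa, #)
  read b, top #: go to q_0, push A# → (q_0, aaaaaaa, A#)
  read a, top A: go to q_3, push ε → (q_3, aaaaaa, #)
  read a, top #: go to q_1, push A# → (q_1, aaaaa, A#)
  read a, top A: go to q_1, push AA → (q_1, aaaa, AA#)
  read a, top A: go to q_1, push AA → (q_1, aaa, AAA#)
  read a, top A: go to q_1, push AA → (q_1, aa, AAAA#)
  read a, top A: go to q_1, push AA → (q_1, a, AAAAA#)
  read a, top A: go to q_1, push AA → (q_1, ε, AAAAAA#)
All input consumed in state q_1 with stack AAAAAA#.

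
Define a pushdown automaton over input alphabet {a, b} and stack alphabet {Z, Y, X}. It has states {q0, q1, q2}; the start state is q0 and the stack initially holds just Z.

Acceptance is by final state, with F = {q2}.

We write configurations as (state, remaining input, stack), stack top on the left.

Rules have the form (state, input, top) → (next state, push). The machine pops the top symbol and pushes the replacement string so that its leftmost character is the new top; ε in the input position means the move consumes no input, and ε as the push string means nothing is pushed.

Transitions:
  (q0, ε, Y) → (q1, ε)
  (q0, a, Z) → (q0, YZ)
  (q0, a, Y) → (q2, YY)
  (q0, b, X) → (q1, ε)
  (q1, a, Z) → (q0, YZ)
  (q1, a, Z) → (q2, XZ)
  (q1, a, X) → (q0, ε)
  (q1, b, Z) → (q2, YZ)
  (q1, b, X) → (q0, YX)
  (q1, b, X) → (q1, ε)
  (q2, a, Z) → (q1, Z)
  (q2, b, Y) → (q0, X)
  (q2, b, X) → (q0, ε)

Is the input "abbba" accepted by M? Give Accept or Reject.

One accepting computation: (q0, abbba, Z) ⊢ (q0, bbba, YZ) ⊢ (q1, bbba, Z) ⊢ (q2, bba, YZ) ⊢ (q0, ba, XZ) ⊢ (q1, a, Z) ⊢ (q2, ε, XZ)
All input consumed and state q2 ∈ F.

Accept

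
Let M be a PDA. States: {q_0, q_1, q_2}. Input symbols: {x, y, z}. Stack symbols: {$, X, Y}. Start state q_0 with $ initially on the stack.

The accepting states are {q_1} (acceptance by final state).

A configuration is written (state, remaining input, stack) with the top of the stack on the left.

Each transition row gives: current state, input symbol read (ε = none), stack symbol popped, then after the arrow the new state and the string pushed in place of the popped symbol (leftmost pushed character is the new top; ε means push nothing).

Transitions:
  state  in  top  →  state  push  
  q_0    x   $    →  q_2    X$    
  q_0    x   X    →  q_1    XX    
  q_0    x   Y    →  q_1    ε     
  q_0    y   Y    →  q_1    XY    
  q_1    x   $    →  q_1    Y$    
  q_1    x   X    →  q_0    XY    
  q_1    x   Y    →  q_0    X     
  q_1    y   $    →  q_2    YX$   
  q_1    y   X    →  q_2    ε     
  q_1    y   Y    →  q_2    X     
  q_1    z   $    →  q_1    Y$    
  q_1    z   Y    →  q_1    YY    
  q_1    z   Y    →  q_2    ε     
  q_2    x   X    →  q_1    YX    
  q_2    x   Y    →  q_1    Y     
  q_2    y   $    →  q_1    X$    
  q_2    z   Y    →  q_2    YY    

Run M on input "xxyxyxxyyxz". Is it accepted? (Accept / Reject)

No computation consumes all input and reaches a final state.

Reject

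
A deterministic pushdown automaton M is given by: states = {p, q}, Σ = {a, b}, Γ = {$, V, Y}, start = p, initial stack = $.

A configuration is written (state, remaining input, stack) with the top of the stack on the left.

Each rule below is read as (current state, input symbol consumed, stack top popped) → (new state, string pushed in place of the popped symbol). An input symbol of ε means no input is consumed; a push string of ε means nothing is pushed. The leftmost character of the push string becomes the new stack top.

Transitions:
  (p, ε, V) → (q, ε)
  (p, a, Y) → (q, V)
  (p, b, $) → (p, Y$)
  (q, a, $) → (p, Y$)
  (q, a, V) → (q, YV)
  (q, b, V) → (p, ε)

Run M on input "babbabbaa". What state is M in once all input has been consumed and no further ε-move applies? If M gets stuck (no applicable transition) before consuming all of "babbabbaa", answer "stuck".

q

(p, babbabbaa, $)
  read b, top $: go to p, push Y$ → (p, abbabbaa, Y$)
  read a, top Y: go to q, push V → (q, bbabbaa, V$)
  read b, top V: go to p, push ε → (p, babbaa, $)
  read b, top $: go to p, push Y$ → (p, abbaa, Y$)
  read a, top Y: go to q, push V → (q, bbaa, V$)
  read b, top V: go to p, push ε → (p, baa, $)
  read b, top $: go to p, push Y$ → (p, aa, Y$)
  read a, top Y: go to q, push V → (q, a, V$)
  read a, top V: go to q, push YV → (q, ε, YV$)
All input consumed; M is in state q.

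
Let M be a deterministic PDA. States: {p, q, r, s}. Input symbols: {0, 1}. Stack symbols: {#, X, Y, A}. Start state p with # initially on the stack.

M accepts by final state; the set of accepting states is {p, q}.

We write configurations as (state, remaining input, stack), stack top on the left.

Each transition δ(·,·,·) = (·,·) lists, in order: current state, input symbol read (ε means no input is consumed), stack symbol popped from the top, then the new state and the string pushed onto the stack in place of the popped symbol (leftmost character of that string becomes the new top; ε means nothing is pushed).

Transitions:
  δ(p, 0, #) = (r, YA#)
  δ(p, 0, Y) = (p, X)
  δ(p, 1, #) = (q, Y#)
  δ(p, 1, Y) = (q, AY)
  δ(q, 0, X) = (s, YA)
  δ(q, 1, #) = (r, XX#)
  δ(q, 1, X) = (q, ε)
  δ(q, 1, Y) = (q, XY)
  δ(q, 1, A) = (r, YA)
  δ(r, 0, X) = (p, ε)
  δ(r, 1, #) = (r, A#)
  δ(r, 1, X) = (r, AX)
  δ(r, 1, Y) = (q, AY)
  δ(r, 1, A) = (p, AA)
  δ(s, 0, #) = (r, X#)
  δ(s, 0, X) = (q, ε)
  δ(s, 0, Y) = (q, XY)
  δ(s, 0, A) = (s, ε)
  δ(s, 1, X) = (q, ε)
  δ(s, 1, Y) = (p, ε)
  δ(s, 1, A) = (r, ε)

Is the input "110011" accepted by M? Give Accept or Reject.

Accept

(p, 110011, #)
  read 1, top #: go to q, push Y# → (q, 10011, Y#)
  read 1, top Y: go to q, push XY → (q, 0011, XY#)
  read 0, top X: go to s, push YA → (s, 011, YAY#)
  read 0, top Y: go to q, push XY → (q, 11, XYAY#)
  read 1, top X: go to q, push ε → (q, 1, YAY#)
  read 1, top Y: go to q, push XY → (q, ε, XYAY#)
All input consumed; state q ∈ F.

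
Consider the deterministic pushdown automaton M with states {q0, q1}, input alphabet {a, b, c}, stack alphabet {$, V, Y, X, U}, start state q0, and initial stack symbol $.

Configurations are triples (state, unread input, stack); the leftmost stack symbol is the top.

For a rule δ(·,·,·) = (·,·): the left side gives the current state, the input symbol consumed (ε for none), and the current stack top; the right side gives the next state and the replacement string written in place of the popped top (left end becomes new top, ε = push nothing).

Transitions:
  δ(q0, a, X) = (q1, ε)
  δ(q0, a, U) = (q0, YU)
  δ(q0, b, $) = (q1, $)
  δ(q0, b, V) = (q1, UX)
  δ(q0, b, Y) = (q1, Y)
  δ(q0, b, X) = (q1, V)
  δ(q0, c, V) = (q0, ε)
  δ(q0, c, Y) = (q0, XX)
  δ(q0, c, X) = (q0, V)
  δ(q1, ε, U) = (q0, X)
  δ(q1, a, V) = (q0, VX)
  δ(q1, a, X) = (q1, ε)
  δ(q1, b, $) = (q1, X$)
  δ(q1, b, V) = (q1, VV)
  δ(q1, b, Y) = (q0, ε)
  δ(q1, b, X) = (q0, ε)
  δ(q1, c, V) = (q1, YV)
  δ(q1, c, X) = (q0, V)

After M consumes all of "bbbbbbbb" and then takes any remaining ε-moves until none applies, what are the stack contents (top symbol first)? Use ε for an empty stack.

(q0, bbbbbbbb, $)
  read b, top $: go to q1, push $ → (q1, bbbbbbb, $)
  read b, top $: go to q1, push X$ → (q1, bbbbbb, X$)
  read b, top X: go to q0, push ε → (q0, bbbbb, $)
  read b, top $: go to q1, push $ → (q1, bbbb, $)
  read b, top $: go to q1, push X$ → (q1, bbb, X$)
  read b, top X: go to q0, push ε → (q0, bb, $)
  read b, top $: go to q1, push $ → (q1, b, $)
  read b, top $: go to q1, push X$ → (q1, ε, X$)
All input consumed in state q1 with stack X$.

X$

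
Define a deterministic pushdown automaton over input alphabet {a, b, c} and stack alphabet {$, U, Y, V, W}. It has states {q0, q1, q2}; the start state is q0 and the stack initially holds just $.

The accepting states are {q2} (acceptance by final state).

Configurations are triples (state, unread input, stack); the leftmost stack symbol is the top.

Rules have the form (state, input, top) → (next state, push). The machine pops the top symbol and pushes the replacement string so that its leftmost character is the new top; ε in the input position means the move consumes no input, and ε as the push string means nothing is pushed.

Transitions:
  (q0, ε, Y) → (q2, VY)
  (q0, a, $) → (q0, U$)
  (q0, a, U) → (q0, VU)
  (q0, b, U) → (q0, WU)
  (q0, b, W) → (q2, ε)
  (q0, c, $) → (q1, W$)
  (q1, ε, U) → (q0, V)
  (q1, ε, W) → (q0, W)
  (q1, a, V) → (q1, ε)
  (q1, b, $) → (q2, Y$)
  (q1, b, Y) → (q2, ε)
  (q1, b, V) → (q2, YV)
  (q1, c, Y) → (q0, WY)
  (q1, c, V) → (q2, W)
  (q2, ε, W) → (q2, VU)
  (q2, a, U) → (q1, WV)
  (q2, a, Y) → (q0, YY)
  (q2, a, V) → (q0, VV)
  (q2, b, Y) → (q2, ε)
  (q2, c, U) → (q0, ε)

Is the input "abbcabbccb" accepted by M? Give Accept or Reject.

Accept

(q0, abbcabbccb, $)
  read a, top $: go to q0, push U$ → (q0, bbcabbccb, U$)
  read b, top U: go to q0, push WU → (q0, bcabbccb, WU$)
  read b, top W: go to q2, push ε → (q2, cabbccb, U$)
  read c, top U: go to q0, push ε → (q0, abbccb, $)
  read a, top $: go to q0, push U$ → (q0, bbccb, U$)
  read b, top U: go to q0, push WU → (q0, bccb, WU$)
  read b, top W: go to q2, push ε → (q2, ccb, U$)
  read c, top U: go to q0, push ε → (q0, cb, $)
  read c, top $: go to q1, push W$ → (q1, b, W$)
  ε-move, top W: go to q0, push W → (q0, b, W$)
  read b, top W: go to q2, push ε → (q2, ε, $)
All input consumed; state q2 ∈ F.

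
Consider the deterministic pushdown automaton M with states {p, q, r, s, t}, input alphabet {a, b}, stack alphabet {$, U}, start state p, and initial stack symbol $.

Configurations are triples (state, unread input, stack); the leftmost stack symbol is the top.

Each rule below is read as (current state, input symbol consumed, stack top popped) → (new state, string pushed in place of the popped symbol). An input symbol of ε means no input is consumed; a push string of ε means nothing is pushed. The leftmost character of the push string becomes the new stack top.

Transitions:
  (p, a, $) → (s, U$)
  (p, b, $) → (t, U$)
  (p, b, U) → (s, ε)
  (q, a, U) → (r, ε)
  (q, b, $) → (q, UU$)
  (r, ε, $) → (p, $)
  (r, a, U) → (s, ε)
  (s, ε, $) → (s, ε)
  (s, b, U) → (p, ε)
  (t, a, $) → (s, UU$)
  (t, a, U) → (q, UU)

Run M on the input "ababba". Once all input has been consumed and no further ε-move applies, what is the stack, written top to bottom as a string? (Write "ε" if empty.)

UU$

(p, ababba, $)
  read a, top $: go to s, push U$ → (s, babba, U$)
  read b, top U: go to p, push ε → (p, abba, $)
  read a, top $: go to s, push U$ → (s, bba, U$)
  read b, top U: go to p, push ε → (p, ba, $)
  read b, top $: go to t, push U$ → (t, a, U$)
  read a, top U: go to q, push UU → (q, ε, UU$)
All input consumed in state q with stack UU$.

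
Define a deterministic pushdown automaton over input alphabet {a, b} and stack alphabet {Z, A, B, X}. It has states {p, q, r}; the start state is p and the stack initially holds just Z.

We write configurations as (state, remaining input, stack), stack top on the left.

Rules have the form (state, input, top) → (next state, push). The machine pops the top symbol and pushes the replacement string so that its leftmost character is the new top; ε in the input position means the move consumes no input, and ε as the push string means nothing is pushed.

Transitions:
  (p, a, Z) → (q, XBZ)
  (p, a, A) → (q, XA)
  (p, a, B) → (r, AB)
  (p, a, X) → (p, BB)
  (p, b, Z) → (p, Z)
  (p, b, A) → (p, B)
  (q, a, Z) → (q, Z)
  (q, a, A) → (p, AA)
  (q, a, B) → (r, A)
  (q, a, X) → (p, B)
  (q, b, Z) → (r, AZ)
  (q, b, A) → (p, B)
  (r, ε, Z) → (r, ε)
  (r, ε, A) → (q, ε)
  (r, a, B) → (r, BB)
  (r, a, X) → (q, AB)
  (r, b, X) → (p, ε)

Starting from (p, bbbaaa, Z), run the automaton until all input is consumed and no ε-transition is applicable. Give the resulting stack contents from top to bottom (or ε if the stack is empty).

BBZ

(p, bbbaaa, Z)
  read b, top Z: go to p, push Z → (p, bbaaa, Z)
  read b, top Z: go to p, push Z → (p, baaa, Z)
  read b, top Z: go to p, push Z → (p, aaa, Z)
  read a, top Z: go to q, push XBZ → (q, aa, XBZ)
  read a, top X: go to p, push B → (p, a, BBZ)
  read a, top B: go to r, push AB → (r, ε, ABBZ)
  ε-move, top A: go to q, push ε → (q, ε, BBZ)
All input consumed in state q with stack BBZ.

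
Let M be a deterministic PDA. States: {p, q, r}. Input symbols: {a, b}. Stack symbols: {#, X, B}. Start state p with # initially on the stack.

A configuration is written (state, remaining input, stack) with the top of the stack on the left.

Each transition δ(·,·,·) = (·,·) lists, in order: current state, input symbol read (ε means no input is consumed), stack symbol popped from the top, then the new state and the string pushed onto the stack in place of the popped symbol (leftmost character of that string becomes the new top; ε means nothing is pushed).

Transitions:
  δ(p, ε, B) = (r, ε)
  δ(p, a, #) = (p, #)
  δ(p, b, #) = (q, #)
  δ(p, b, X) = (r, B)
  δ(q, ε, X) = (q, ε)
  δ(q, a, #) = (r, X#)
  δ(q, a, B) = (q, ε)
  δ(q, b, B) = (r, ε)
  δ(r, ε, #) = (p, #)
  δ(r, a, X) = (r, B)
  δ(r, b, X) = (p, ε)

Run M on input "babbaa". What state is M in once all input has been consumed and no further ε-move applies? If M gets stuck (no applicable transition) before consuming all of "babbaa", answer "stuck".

r

(p, babbaa, #) ⊢ (q, abbaa, #) ⊢ (r, bbaa, X#) ⊢ (p, baa, #) ⊢ (q, aa, #) ⊢ (r, a, X#) ⊢ (r, ε, B#)
All input consumed; M is in state r.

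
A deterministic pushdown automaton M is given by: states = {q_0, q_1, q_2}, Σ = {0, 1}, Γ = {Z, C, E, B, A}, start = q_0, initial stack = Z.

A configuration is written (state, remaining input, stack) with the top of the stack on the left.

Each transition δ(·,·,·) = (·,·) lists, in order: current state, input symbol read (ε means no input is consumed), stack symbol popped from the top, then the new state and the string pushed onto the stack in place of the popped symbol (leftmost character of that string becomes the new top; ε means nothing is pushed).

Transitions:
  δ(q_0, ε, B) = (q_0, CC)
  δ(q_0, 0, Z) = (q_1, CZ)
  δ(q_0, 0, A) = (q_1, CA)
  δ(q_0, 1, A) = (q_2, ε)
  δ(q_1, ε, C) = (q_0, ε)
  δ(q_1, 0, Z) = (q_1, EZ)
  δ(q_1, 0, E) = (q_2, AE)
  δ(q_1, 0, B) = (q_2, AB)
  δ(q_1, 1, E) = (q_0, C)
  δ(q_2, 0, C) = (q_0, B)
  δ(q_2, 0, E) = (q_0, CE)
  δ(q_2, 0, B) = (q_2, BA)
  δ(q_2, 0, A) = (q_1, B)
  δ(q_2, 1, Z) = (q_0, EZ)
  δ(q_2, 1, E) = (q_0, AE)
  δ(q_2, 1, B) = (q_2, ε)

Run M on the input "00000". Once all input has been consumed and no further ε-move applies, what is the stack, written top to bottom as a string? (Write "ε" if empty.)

Z

(q_0, 00000, Z) ⊢ (q_1, 0000, CZ) ⊢ (q_0, 0000, Z) ⊢ (q_1, 000, CZ) ⊢ (q_0, 000, Z) ⊢ (q_1, 00, CZ) ⊢ (q_0, 00, Z) ⊢ (q_1, 0, CZ) ⊢ (q_0, 0, Z) ⊢ (q_1, ε, CZ) ⊢ (q_0, ε, Z)
All input consumed in state q_0 with stack Z.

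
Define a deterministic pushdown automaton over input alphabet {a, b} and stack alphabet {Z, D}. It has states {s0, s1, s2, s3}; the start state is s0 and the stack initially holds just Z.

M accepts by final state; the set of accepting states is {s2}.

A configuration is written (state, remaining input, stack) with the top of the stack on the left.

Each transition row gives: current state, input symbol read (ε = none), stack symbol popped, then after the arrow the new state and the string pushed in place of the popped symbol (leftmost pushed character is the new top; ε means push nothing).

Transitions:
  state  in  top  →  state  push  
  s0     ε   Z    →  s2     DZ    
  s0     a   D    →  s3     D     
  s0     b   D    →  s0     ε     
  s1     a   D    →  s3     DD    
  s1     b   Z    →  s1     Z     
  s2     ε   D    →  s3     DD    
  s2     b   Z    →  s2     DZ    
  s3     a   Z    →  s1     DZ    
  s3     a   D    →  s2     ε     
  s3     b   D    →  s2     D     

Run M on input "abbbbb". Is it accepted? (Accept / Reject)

Accept

(s0, abbbbb, Z) ⊢ (s2, abbbbb, DZ) ⊢ (s3, abbbbb, DDZ) ⊢ (s2, bbbbb, DZ) ⊢ (s3, bbbbb, DDZ) ⊢ (s2, bbbb, DDZ) ⊢ (s3, bbbb, DDDZ) ⊢ (s2, bbb, DDDZ) ⊢ (s3, bbb, DDDDZ) ⊢ (s2, bb, DDDDZ) ⊢ (s3, bb, DDDDDZ) ⊢ (s2, b, DDDDDZ) ⊢ (s3, b, DDDDDDZ) ⊢ (s2, ε, DDDDDDZ)
All input consumed; state s2 ∈ F.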